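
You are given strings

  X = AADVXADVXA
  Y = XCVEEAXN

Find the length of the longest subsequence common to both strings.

Pick V [4,3], then A [6,6], then X [9,7]; all 3 characters appear in both, in order, and the DP table's final entry dp[10][8] is also 3, so no common subsequence is longer.

3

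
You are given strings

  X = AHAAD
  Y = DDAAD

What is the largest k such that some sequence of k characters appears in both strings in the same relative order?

Taking A [3,3], then A [4,4], then D [5,5] gives a common subsequence of length 3, and the DP table's final entry dp[5][5] is also 3, so no common subsequence is longer.

3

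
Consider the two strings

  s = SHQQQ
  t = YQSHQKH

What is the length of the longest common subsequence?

Match S [1,3] → H [2,4] → Q [3,5] — 3 characters in the same relative order in both. The LCS DP gives dp[5][7] = 3, so this is optimal.

3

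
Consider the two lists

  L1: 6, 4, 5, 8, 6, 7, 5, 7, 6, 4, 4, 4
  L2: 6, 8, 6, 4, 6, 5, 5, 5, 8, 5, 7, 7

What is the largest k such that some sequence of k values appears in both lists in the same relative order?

6

Let dp[i][j] be the LCS length of the first i values of L1 and the first j values of L2. dp[i][j] = dp[i-1][j-1]+1 when the i-th and j-th values match, else max(dp[i-1][j], dp[i][j-1]).
    ·  6  8  6  4  6  5  5  5  8  5  7  7
 ·  0  0  0  0  0  0  0  0  0  0  0  0  0
 6  0  1  1  1  1  1  1  1  1  1  1  1  1
 4  0  1  1  1  2  2  2  2  2  2  2  2  2
 5  0  1  1  1  2  2  3  3  3  3  3  3  3
 8  0  1  2  2  2  2  3  3  3  4  4  4  4
 6  0  1  2  3  3  3  3  3  3  4  4  4  4
 7  0  1  2  3  3  3  3  3  3  4  4  5  5
 5  0  1  2  3  3  3  4  4  4  4  5  5  5
 7  0  1  2  3  3  3  4  4  4  4  5  6  6
 6  0  1  2  3  3  4  4  4  4  4  5  6  6
 4  0  1  2  3  4  4  4  4  4  4  5  6  6
 4  0  1  2  3  4  4  4  4  4  4  5  6  6
 4  0  1  2  3  4  4  4  4  4  4  5  6  6
dp[12][12] = 6. One LCS (by backtracking along matches): 6, 4, 5, 8, 7, 7.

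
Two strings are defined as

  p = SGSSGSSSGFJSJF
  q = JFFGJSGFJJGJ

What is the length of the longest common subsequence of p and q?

6

Match G (p #2, q #4) → S (p #8, q #6) → G (p #9, q #7) → F (p #10, q #8) → J (p #11, q #10) → J (p #13, q #12) — 6 characters in the same relative order in both. dp[14][12] = 6 confirms this is the maximum.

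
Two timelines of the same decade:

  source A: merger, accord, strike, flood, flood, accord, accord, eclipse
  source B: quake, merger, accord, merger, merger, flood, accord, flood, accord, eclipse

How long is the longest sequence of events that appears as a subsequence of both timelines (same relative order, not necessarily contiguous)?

Pick merger at source A[1]=source B[2], then accord at source A[2]=source B[3], then flood at source A[4]=source B[6], then flood at source A[5]=source B[8], then accord at source A[7]=source B[9], then eclipse at source A[8]=source B[10]; all 6 events appear in both, in order. dp[8][10] = 6 confirms this is the maximum.

6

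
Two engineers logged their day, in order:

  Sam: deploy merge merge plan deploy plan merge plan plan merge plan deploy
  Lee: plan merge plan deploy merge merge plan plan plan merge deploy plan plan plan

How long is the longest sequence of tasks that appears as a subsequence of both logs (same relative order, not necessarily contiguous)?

Pick deploy (Sam #1, Lee #4), then merge (Sam #2, Lee #5), then merge (Sam #3, Lee #6), then plan (Sam #4, Lee #8), then plan (Sam #6, Lee #9), then merge (Sam #7, Lee #10), then plan (Sam #8, Lee #12), then plan (Sam #9, Lee #13), then plan (Sam #11, Lee #14); all 9 tasks appear in both, in order. Since dp[12][14] = 9, nothing longer is possible.

9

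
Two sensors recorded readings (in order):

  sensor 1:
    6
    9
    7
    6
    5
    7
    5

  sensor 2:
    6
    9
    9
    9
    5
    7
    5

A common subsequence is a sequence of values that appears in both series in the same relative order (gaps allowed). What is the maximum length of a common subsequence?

Pick 6 (sensor 1 #1, sensor 2 #1) → 9 (sensor 1 #2, sensor 2 #4) → 5 (sensor 1 #5, sensor 2 #5) → 7 (sensor 1 #6, sensor 2 #6) → 5 (sensor 1 #7, sensor 2 #7); all 5 values appear in both, in order. The LCS DP gives dp[7][7] = 5, so this is optimal.

5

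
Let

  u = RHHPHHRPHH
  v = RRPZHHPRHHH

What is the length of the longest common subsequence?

Match R (u #1, v #2), then H (u #2, v #5), then H (u #3, v #6), then P (u #4, v #7), then H (u #6, v #9), then H (u #9, v #10), then H (u #10, v #11) — 7 characters in the same relative order in both. dp[10][11] = 7 confirms this is the maximum.

7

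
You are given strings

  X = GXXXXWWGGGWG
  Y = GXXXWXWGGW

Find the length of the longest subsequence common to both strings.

Pick G at X[1]=Y[1], X at X[2]=Y[2], X at X[3]=Y[3], X at X[4]=Y[4], X at X[5]=Y[6], W at X[7]=Y[7], G at X[9]=Y[8], G at X[10]=Y[9], W at X[11]=Y[10]; all 9 characters appear in both, in order. dp[12][10] = 9 confirms this is the maximum.

9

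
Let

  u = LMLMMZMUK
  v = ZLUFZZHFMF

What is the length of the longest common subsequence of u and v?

Let dp[i][j] be the LCS length of the first i characters of u and the first j characters of v. dp[i][j] = dp[i-1][j-1]+1 when the i-th and j-th characters match, else max(dp[i-1][j], dp[i][j-1]).
    ·  Z  L  U  F  Z  Z  H  F  M  F
 ·  0  0  0  0  0  0  0  0  0  0  0
 L  0  0  1  1  1  1  1  1  1  1  1
 M  0  0  1  1  1  1  1  1  1  2  2
 L  0  0  1  1  1  1  1  1  1  2  2
 M  0  0  1  1  1  1  1  1  1  2  2
 M  0  0  1  1  1  1  1  1  1  2  2
 Z  0  1  1  1  1  2  2  2  2  2  2
 M  0  1  1  1  1  2  2  2  2  3  3
 U  0  1  1  2  2  2  2  2  2  3  3
 K  0  1  1  2  2  2  2  2  2  3  3
dp[9][10] = 3. One LCS (by backtracking along matches): LZM.

3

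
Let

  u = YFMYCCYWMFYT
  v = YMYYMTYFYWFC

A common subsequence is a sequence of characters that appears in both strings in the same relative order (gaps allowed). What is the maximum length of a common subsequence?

7

One common subsequence of length 7: Y at u[1]=v[1]; then M at u[3]=v[2]; then Y at u[4]=v[3]; then Y at u[7]=v[4]; then M at u[9]=v[5]; then F at u[10]=v[8]; then Y at u[11]=v[9], and the DP table's final entry dp[12][12] is also 7, so no common subsequence is longer.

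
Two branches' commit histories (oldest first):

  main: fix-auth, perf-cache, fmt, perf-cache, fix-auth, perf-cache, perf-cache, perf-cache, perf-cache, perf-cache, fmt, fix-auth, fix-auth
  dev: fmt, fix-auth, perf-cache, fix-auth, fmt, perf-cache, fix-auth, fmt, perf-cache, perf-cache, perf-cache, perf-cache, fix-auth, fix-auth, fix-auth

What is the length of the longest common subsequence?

11

Pick fix-auth (main #1, dev #2) → perf-cache (main #2, dev #3) → fmt (main #3, dev #5) → perf-cache (main #4, dev #6) → fix-auth (main #5, dev #7) → perf-cache (main #6, dev #9) → perf-cache (main #7, dev #10) → perf-cache (main #8, dev #11) → perf-cache (main #9, dev #12) → fix-auth (main #12, dev #14) → fix-auth (main #13, dev #15); all 11 commits appear in both, in order. The LCS DP gives dp[13][15] = 11, so this is optimal.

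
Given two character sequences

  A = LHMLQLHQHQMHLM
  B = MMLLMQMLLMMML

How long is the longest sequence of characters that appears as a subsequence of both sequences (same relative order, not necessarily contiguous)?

7

Taking M [3,2] → L [4,3] → L [6,4] → Q [10,6] → M [11,7] → L [13,9] → M [14,12] gives a common subsequence of length 7. Since dp[14][13] = 7, nothing longer is possible.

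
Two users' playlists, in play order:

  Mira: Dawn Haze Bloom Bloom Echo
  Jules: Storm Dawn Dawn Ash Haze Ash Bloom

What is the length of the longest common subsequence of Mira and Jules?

One common subsequence of length 3: Dawn [1,3], Haze [2,5], Bloom [4,7]. dp[5][7] = 3 confirms this is the maximum.

3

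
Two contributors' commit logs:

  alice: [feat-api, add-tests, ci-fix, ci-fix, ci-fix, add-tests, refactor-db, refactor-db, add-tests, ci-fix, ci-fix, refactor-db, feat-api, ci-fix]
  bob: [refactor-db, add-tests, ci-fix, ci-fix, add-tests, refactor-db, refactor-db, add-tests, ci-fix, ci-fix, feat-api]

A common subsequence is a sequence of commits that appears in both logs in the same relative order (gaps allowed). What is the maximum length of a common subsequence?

10

One common subsequence of length 10: add-tests at alice[2]=bob[2], then ci-fix at alice[4]=bob[3], then ci-fix at alice[5]=bob[4], then add-tests at alice[6]=bob[5], then refactor-db at alice[7]=bob[6], then refactor-db at alice[8]=bob[7], then add-tests at alice[9]=bob[8], then ci-fix at alice[10]=bob[9], then ci-fix at alice[11]=bob[10], then feat-api at alice[13]=bob[11]. dp[14][11] = 10 confirms this is the maximum.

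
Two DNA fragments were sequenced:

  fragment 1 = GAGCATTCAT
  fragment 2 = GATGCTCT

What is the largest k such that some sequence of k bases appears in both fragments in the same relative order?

Taking G at fragment 1[1]=fragment 2[1] → A at fragment 1[2]=fragment 2[2] → G at fragment 1[3]=fragment 2[4] → C at fragment 1[4]=fragment 2[5] → T at fragment 1[7]=fragment 2[6] → C at fragment 1[8]=fragment 2[7] → T at fragment 1[10]=fragment 2[8] gives a common subsequence of length 7. dp[10][8] = 7 confirms this is the maximum.

7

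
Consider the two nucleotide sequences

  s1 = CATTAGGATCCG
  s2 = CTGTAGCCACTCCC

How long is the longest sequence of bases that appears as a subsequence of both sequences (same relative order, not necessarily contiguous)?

9

Taking C (s1 #1, s2 #1) → T (s1 #3, s2 #2) → T (s1 #4, s2 #4) → A (s1 #5, s2 #5) → G (s1 #6, s2 #6) → A (s1 #8, s2 #9) → T (s1 #9, s2 #11) → C (s1 #10, s2 #13) → C (s1 #11, s2 #14) gives a common subsequence of length 9. The LCS DP gives dp[12][14] = 9, so this is optimal.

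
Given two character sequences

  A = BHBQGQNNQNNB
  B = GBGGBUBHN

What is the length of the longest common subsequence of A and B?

3

Taking B at A[1]=B[7], H at A[2]=B[8], N at A[11]=B[9] gives a common subsequence of length 3. Since dp[12][9] = 3, nothing longer is possible.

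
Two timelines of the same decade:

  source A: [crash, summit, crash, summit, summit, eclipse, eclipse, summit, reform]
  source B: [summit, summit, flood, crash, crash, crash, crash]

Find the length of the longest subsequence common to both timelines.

Match crash [1,6], crash [3,7] — 2 events in the same relative order in both. The LCS DP gives dp[9][7] = 2, so this is optimal.

2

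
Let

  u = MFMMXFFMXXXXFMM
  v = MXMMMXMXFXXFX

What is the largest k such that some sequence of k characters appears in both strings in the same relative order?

Taking M (u #1, v #3), M (u #3, v #4), M (u #4, v #5), X (u #5, v #6), M (u #8, v #7), X (u #9, v #8), X (u #10, v #10), X (u #11, v #11), X (u #12, v #13) gives a common subsequence of length 9. The LCS DP gives dp[15][13] = 9, so this is optimal.

9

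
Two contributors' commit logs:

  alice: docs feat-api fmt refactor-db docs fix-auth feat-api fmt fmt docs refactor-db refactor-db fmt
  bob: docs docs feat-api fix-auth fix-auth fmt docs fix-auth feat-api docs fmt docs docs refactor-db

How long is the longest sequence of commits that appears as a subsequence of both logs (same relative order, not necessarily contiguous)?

9

Pick docs at alice[1]=bob[2], then feat-api at alice[2]=bob[3], then fmt at alice[3]=bob[6], then docs at alice[5]=bob[7], then fix-auth at alice[6]=bob[8], then feat-api at alice[7]=bob[9], then fmt at alice[8]=bob[11], then docs at alice[10]=bob[13], then refactor-db at alice[12]=bob[14]; all 9 commits appear in both, in order, and the DP table's final entry dp[13][14] is also 9, so no common subsequence is longer.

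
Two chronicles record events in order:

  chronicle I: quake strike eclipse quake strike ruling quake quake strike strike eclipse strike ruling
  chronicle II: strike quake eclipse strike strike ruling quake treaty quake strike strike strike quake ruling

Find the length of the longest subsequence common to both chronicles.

Match quake [1,2], strike [2,4], strike [5,5], ruling [6,6], quake [7,7], quake [8,9], strike [9,10], strike [10,11], strike [12,12], ruling [13,14] — 10 events in the same relative order in both. Since dp[13][14] = 10, nothing longer is possible.

10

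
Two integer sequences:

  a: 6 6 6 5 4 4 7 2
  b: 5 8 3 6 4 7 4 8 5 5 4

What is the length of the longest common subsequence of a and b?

3

Match 6 at a[1]=b[4]; then 5 at a[4]=b[10]; then 4 at a[6]=b[11] — 3 values in the same relative order in both, and the DP table's final entry dp[8][11] is also 3, so no common subsequence is longer.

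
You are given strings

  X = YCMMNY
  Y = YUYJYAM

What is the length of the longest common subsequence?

2

Let dp[i][j] be the LCS length of the first i characters of X and the first j characters of Y. dp[i][j] = dp[i-1][j-1]+1 when the i-th and j-th characters match, else max(dp[i-1][j], dp[i][j-1]).
    ·  Y  U  Y  J  Y  A  M
 ·  0  0  0  0  0  0  0  0
 Y  0  1  1  1  1  1  1  1
 C  0  1  1  1  1  1  1  1
 M  0  1  1  1  1  1  1  2
 M  0  1  1  1  1  1  1  2
 N  0  1  1  1  1  1  1  2
 Y  0  1  1  2  2  2  2  2
dp[6][7] = 2. One LCS (by backtracking along matches): YM.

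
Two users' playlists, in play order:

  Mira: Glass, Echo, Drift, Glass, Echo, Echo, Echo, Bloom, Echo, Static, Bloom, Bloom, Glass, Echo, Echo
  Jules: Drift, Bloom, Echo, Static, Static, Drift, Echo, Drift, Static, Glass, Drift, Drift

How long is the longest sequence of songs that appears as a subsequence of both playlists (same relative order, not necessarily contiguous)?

5

Match Echo at Mira[2]=Jules[3]; then Drift at Mira[3]=Jules[6]; then Echo at Mira[5]=Jules[7]; then Static at Mira[10]=Jules[9]; then Glass at Mira[13]=Jules[10] — 5 songs in the same relative order in both. dp[15][12] = 5 confirms this is the maximum.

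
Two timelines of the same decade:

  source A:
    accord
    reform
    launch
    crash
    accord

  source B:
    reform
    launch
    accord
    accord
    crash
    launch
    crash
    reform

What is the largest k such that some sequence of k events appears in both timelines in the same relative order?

3

Taking accord (source A #1, source B #4); then launch (source A #3, source B #6); then crash (source A #4, source B #7) gives a common subsequence of length 3, and the DP table's final entry dp[5][8] is also 3, so no common subsequence is longer.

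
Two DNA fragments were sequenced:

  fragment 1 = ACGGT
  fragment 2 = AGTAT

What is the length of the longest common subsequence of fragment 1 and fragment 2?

One common subsequence of length 3: A [1,1] → G [3,2] → T [5,5]. dp[5][5] = 3 confirms this is the maximum.

3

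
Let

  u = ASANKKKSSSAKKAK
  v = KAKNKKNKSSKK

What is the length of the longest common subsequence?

Pick A (u #1, v #2), N (u #4, v #4), K (u #5, v #5), K (u #6, v #6), K (u #7, v #8), S (u #9, v #9), S (u #10, v #10), K (u #13, v #11), K (u #15, v #12); all 9 characters appear in both, in order. Since dp[15][12] = 9, nothing longer is possible.

9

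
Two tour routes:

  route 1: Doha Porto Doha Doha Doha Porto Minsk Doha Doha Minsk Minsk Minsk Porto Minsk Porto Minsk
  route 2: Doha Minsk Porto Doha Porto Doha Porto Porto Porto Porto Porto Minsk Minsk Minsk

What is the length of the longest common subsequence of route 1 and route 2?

Match Doha [1,1]; then Porto [2,3]; then Doha [3,4]; then Doha [4,6]; then Porto [6,11]; then Minsk [12,12]; then Minsk [14,13]; then Minsk [16,14] — 8 stops in the same relative order in both. The LCS DP gives dp[16][14] = 8, so this is optimal.

8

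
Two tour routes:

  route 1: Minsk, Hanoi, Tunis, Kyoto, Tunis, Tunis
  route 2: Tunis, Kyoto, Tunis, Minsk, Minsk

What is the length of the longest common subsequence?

Pick Tunis [3,1]; then Kyoto [4,2]; then Tunis [5,3]; all 3 stops appear in both, in order. dp[6][5] = 3 confirms this is the maximum.

3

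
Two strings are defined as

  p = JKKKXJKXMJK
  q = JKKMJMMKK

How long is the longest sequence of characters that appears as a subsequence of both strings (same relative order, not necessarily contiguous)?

Taking J [1,1], then K [2,2], then K [3,3], then J [6,5], then K [7,8], then K [11,9] gives a common subsequence of length 6. dp[11][9] = 6 confirms this is the maximum.

6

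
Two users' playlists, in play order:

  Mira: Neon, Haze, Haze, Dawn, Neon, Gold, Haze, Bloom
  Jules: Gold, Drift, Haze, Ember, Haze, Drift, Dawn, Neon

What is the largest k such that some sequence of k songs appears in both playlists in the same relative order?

4

Match Haze [2,3]; then Haze [3,5]; then Dawn [4,7]; then Neon [5,8] — 4 songs in the same relative order in both. Since dp[8][8] = 4, nothing longer is possible.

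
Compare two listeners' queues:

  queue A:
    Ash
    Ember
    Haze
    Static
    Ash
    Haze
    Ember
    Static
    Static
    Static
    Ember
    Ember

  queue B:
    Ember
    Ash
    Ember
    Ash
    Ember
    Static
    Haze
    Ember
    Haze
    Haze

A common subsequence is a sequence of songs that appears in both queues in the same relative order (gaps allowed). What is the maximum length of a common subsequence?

6

Pick Ash at queue A[1]=queue B[2] → Ember at queue A[2]=queue B[3] → Ash at queue A[5]=queue B[4] → Ember at queue A[7]=queue B[5] → Static at queue A[8]=queue B[6] → Ember at queue A[11]=queue B[8]; all 6 songs appear in both, in order, and the DP table's final entry dp[12][10] is also 6, so no common subsequence is longer.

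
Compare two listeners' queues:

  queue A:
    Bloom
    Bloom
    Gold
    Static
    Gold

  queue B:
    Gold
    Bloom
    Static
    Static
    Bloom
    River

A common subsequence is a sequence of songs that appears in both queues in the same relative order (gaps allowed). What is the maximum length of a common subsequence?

One common subsequence of length 2: Bloom at queue A[1]=queue B[2], Bloom at queue A[2]=queue B[5]. Since dp[5][6] = 2, nothing longer is possible.

2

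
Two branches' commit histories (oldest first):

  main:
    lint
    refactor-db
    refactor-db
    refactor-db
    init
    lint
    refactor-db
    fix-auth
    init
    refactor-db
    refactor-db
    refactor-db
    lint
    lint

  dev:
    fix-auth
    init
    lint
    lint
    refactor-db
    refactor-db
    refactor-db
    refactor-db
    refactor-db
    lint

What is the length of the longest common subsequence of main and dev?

7

Pick lint at main[1]=dev[4], refactor-db at main[4]=dev[5], refactor-db at main[7]=dev[6], refactor-db at main[10]=dev[7], refactor-db at main[11]=dev[8], refactor-db at main[12]=dev[9], lint at main[14]=dev[10]; all 7 commits appear in both, in order, and the DP table's final entry dp[14][10] is also 7, so no common subsequence is longer.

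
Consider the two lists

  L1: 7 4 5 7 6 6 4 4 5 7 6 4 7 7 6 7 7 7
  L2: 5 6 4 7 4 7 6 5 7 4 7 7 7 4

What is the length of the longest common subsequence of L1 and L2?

Pick 7 (L1 #1, L2 #4) → 4 (L1 #2, L2 #5) → 7 (L1 #4, L2 #6) → 6 (L1 #6, L2 #7) → 5 (L1 #9, L2 #8) → 7 (L1 #10, L2 #9) → 4 (L1 #12, L2 #10) → 7 (L1 #13, L2 #11) → 7 (L1 #14, L2 #12) → 7 (L1 #16, L2 #13); all 10 values appear in both, in order. The LCS DP gives dp[18][14] = 10, so this is optimal.

10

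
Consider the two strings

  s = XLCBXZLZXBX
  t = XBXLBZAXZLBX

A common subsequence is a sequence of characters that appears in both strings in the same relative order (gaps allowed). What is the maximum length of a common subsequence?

8

Match X at s[1]=t[3], L at s[2]=t[4], B at s[4]=t[5], X at s[5]=t[8], Z at s[6]=t[9], L at s[7]=t[10], B at s[10]=t[11], X at s[11]=t[12] — 8 characters in the same relative order in both, and the DP table's final entry dp[11][12] is also 8, so no common subsequence is longer.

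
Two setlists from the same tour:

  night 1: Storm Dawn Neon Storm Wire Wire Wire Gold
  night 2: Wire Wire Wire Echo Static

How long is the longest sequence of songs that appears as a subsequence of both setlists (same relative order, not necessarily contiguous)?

Match Wire at night 1[5]=night 2[1], Wire at night 1[6]=night 2[2], Wire at night 1[7]=night 2[3] — 3 songs in the same relative order in both. dp[8][5] = 3 confirms this is the maximum.

3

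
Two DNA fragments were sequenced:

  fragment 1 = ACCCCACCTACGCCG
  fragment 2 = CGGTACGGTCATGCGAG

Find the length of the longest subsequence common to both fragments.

Taking A (fragment 1 #1, fragment 2 #5), then C (fragment 1 #2, fragment 2 #6), then C (fragment 1 #5, fragment 2 #10), then A (fragment 1 #6, fragment 2 #11), then T (fragment 1 #9, fragment 2 #12), then C (fragment 1 #11, fragment 2 #14), then G (fragment 1 #12, fragment 2 #15), then G (fragment 1 #15, fragment 2 #17) gives a common subsequence of length 8. dp[15][17] = 8 confirms this is the maximum.

8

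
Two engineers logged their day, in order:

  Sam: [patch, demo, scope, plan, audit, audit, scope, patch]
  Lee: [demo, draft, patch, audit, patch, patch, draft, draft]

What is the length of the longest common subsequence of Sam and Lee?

3

Pick patch at Sam[1]=Lee[3] → audit at Sam[5]=Lee[4] → patch at Sam[8]=Lee[6]; all 3 tasks appear in both, in order. Since dp[8][8] = 3, nothing longer is possible.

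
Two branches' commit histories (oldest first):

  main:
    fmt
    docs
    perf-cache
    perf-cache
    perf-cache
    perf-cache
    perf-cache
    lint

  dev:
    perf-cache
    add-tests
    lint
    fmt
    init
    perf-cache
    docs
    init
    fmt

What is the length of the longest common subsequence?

Taking fmt (main #1, dev #4); then docs (main #2, dev #7) gives a common subsequence of length 2, and the DP table's final entry dp[8][9] is also 2, so no common subsequence is longer.

2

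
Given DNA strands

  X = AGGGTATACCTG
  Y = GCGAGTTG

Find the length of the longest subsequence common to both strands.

6

Taking G at X[2]=Y[1], then G at X[3]=Y[3], then G at X[4]=Y[5], then T at X[7]=Y[6], then T at X[11]=Y[7], then G at X[12]=Y[8] gives a common subsequence of length 6. Since dp[12][8] = 6, nothing longer is possible.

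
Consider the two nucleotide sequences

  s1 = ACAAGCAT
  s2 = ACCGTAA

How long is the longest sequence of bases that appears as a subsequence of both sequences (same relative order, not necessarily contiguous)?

Pick A (s1 #1, s2 #1) → C (s1 #2, s2 #3) → A (s1 #4, s2 #6) → A (s1 #7, s2 #7); all 4 bases appear in both, in order. The LCS DP gives dp[8][7] = 4, so this is optimal.

4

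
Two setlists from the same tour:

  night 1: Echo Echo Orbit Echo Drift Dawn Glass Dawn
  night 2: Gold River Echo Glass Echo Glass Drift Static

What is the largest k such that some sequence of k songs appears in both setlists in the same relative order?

3

Match Echo at night 1[1]=night 2[3]; then Echo at night 1[2]=night 2[5]; then Drift at night 1[5]=night 2[7] — 3 songs in the same relative order in both, and the DP table's final entry dp[8][8] is also 3, so no common subsequence is longer.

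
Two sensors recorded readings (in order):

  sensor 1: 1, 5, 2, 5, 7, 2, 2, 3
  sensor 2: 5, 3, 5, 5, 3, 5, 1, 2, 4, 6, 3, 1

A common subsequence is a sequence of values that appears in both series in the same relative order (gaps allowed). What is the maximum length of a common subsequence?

Let dp[i][j] be the LCS length of the first i values of sensor 1 and the first j values of sensor 2. dp[i][j] = dp[i-1][j-1]+1 when the i-th and j-th values match, else max(dp[i-1][j], dp[i][j-1]).
    ·  5  3  5  5  3  5  1  2  4  6  3  1
 ·  0  0  0  0  0  0  0  0  0  0  0  0  0
 1  0  0  0  0  0  0  0  1  1  1  1  1  1
 5  0  1  1  1  1  1  1  1  1  1  1  1  1
 2  0  1  1  1  1  1  1  1  2  2  2  2  2
 5  0  1  1  2  2  2  2  2  2  2  2  2  2
 7  0  1  1  2  2  2  2  2  2  2  2  2  2
 2  0  1  1  2  2  2  2  2  3  3  3  3  3
 2  0  1  1  2  2  2  2  2  3  3  3  3  3
 3  0  1  2  2  2  3  3  3  3  3  3  4  4
dp[8][12] = 4. One LCS (by backtracking along matches): 5, 5, 2, 3.

4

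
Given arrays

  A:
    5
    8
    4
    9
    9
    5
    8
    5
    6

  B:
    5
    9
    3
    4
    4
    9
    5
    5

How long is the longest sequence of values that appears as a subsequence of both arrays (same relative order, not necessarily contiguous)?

Match 5 at A[1]=B[1] → 4 at A[3]=B[5] → 9 at A[5]=B[6] → 5 at A[6]=B[7] → 5 at A[8]=B[8] — 5 values in the same relative order in both. The LCS DP gives dp[9][8] = 5, so this is optimal.

5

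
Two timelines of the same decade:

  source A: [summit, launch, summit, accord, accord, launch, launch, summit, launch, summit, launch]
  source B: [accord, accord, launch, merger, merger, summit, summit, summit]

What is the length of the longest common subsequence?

One common subsequence of length 5: accord (source A #4, source B #1), accord (source A #5, source B #2), launch (source A #6, source B #3), summit (source A #8, source B #7), summit (source A #10, source B #8). dp[11][8] = 5 confirms this is the maximum.

5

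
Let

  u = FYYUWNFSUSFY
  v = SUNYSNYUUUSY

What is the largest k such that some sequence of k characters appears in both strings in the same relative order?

6

Match Y at u[2]=v[4] → Y at u[3]=v[7] → U at u[4]=v[9] → U at u[9]=v[10] → S at u[10]=v[11] → Y at u[12]=v[12] — 6 characters in the same relative order in both, and the DP table's final entry dp[12][12] is also 6, so no common subsequence is longer.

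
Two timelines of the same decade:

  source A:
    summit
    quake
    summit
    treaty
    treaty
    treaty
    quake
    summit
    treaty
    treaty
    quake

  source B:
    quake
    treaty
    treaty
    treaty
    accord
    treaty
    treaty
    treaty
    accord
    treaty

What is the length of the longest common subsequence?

6

Taking quake (source A #2, source B #1); then treaty (source A #4, source B #4); then treaty (source A #5, source B #6); then treaty (source A #6, source B #7); then treaty (source A #9, source B #8); then treaty (source A #10, source B #10) gives a common subsequence of length 6. The LCS DP gives dp[11][10] = 6, so this is optimal.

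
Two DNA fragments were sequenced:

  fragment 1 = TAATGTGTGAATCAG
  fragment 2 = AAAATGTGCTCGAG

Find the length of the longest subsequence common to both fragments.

Taking A [2,3], A [3,4], T [4,5], G [5,6], T [6,7], G [7,8], T [8,10], G [9,12], A [14,13], G [15,14] gives a common subsequence of length 10, and the DP table's final entry dp[15][14] is also 10, so no common subsequence is longer.

10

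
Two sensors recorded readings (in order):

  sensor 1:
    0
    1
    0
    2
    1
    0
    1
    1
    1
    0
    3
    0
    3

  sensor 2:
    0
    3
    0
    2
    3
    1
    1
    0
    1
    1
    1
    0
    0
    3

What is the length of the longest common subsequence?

11

Taking 0 [1,1]; then 0 [3,3]; then 2 [4,4]; then 1 [5,7]; then 0 [6,8]; then 1 [7,9]; then 1 [8,10]; then 1 [9,11]; then 0 [10,12]; then 0 [12,13]; then 3 [13,14] gives a common subsequence of length 11. The LCS DP gives dp[13][14] = 11, so this is optimal.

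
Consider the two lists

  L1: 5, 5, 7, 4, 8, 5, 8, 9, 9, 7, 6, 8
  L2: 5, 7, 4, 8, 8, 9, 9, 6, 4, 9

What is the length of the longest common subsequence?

One common subsequence of length 8: 5 at L1[2]=L2[1]; then 7 at L1[3]=L2[2]; then 4 at L1[4]=L2[3]; then 8 at L1[5]=L2[4]; then 8 at L1[7]=L2[5]; then 9 at L1[8]=L2[6]; then 9 at L1[9]=L2[7]; then 6 at L1[11]=L2[8], and the DP table's final entry dp[12][10] is also 8, so no common subsequence is longer.

8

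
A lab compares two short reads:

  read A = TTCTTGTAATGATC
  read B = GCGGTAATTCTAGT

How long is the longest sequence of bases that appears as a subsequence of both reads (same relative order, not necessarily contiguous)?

Pick C at read A[3]=read B[2], G at read A[6]=read B[4], T at read A[7]=read B[5], A at read A[8]=read B[6], A at read A[9]=read B[7], T at read A[10]=read B[11], G at read A[11]=read B[13], T at read A[13]=read B[14]; all 8 bases appear in both, in order. dp[14][14] = 8 confirms this is the maximum.

8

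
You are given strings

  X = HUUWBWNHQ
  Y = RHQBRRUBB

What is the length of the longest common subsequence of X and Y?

3

Let dp[i][j] be the LCS length of the first i characters of X and the first j characters of Y. dp[i][j] = dp[i-1][j-1]+1 when the i-th and j-th characters match, else max(dp[i-1][j], dp[i][j-1]).
    ·  R  H  Q  B  R  R  U  B  B
 ·  0  0  0  0  0  0  0  0  0  0
 H  0  0  1  1  1  1  1  1  1  1
 U  0  0  1  1  1  1  1  2  2  2
 U  0  0  1  1  1  1  1  2  2  2
 W  0  0  1  1  1  1  1  2  2  2
 B  0  0  1  1  2  2  2  2  3  3
 W  0  0  1  1  2  2  2  2  3  3
 N  0  0  1  1  2  2  2  2  3  3
 H  0  0  1  1  2  2  2  2  3  3
 Q  0  0  1  2  2  2  2  2  3  3
dp[9][9] = 3. One LCS (by backtracking along matches): HUB.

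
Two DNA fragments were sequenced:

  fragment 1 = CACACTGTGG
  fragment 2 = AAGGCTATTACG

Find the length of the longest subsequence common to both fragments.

Let dp[i][j] be the LCS length of the first i bases of fragment 1 and the first j bases of fragment 2. dp[i][j] = dp[i-1][j-1]+1 when the i-th and j-th bases match, else max(dp[i-1][j], dp[i][j-1]).
    ·  A  A  G  G  C  T  A  T  T  A  C  G
 ·  0  0  0  0  0  0  0  0  0  0  0  0  0
 C  0  0  0  0  0  1  1  1  1  1  1  1  1
 A  0  1  1  1  1  1  1  2  2  2  2  2  2
 C  0  1  1  1  1  2  2  2  2  2  2  3  3
 A  0  1  2  2  2  2  2  3  3  3  3  3  3
 C  0  1  2  2  2  3  3  3  3  3  3  4  4
 T  0  1  2  2  2  3  4  4  4  4  4  4  4
 G  0  1  2  3  3  3  4  4  4  4  4  4  5
 T  0  1  2  3  3  3  4  4  5  5  5  5  5
 G  0  1  2  3  4  4  4  4  5  5  5  5  6
 G  0  1  2  3  4  4  4  4  5  5  5  5  6
dp[10][12] = 6. One LCS (by backtracking along matches): ACATTG.

6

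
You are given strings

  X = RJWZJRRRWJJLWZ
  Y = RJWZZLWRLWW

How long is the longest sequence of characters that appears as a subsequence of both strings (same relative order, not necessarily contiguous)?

7

Pick R (X #1, Y #1); then J (X #2, Y #2); then W (X #3, Y #3); then Z (X #4, Y #5); then R (X #6, Y #8); then W (X #9, Y #10); then W (X #13, Y #11); all 7 characters appear in both, in order, and the DP table's final entry dp[14][11] is also 7, so no common subsequence is longer.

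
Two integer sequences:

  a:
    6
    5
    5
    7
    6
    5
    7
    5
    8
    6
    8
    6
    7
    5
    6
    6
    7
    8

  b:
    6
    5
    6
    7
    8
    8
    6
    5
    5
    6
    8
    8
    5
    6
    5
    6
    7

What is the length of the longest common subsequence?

12

One common subsequence of length 12: 6 (a #1, b #1), 5 (a #2, b #2), 7 (a #4, b #4), 6 (a #5, b #7), 5 (a #6, b #8), 5 (a #8, b #9), 8 (a #9, b #11), 8 (a #11, b #12), 6 (a #12, b #14), 5 (a #14, b #15), 6 (a #16, b #16), 7 (a #17, b #17). Since dp[18][17] = 12, nothing longer is possible.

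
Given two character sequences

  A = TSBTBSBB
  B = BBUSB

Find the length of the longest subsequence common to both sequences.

4

One common subsequence of length 4: B at A[3]=B[1] → B at A[5]=B[2] → S at A[6]=B[4] → B at A[8]=B[5]. The LCS DP gives dp[8][5] = 4, so this is optimal.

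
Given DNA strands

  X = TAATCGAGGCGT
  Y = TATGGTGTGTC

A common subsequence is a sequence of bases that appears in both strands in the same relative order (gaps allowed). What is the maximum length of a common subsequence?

Let dp[i][j] be the LCS length of the first i bases of X and the first j bases of Y. dp[i][j] = dp[i-1][j-1]+1 when the i-th and j-th bases match, else max(dp[i-1][j], dp[i][j-1]).
    ·  T  A  T  G  G  T  G  T  G  T  C
 ·  0  0  0  0  0  0  0  0  0  0  0  0
 T  0  1  1  1  1  1  1  1  1  1  1  1
 A  0  1  2  2  2  2  2  2  2  2  2  2
 A  0  1  2  2  2  2  2  2  2  2  2  2
 T  0  1  2  3  3  3  3  3  3  3  3  3
 C  0  1  2  3  3  3  3  3  3  3  3  4
 G  0  1  2  3  4  4  4  4  4  4  4  4
 A  0  1  2  3  4  4  4  4  4  4  4  4
 G  0  1  2  3  4  5  5  5  5  5  5  5
 G  0  1  2  3  4  5  5  6  6  6  6  6
 C  0  1  2  3  4  5  5  6  6  6  6  7
 G  0  1  2  3  4  5  5  6  6  7  7  7
 T  0  1  2  3  4  5  6  6  7  7  8  8
dp[12][11] = 8. One LCS (by backtracking along matches): TATGGGGT.

8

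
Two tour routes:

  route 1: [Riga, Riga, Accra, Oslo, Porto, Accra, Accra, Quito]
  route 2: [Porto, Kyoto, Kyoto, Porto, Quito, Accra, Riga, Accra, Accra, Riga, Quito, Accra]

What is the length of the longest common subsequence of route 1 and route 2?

Match Riga at route 1[2]=route 2[7] → Accra at route 1[3]=route 2[8] → Accra at route 1[6]=route 2[9] → Accra at route 1[7]=route 2[12] — 4 stops in the same relative order in both. dp[8][12] = 4 confirms this is the maximum.

4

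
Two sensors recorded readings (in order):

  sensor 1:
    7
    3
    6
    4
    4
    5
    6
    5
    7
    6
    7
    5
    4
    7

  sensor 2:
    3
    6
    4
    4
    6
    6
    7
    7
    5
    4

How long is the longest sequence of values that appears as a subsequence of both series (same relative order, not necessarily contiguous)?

Let dp[i][j] be the LCS length of the first i values of sensor 1 and the first j values of sensor 2. dp[i][j] = dp[i-1][j-1]+1 when the i-th and j-th values match, else max(dp[i-1][j], dp[i][j-1]).
    ·  3  6  4  4  6  6  7  7  5  4
 ·  0  0  0  0  0  0  0  0  0  0  0
 7  0  0  0  0  0  0  0  1  1  1  1
 3  0  1  1  1  1  1  1  1  1  1  1
 6  0  1  2  2  2  2  2  2  2  2  2
 4  0  1  2  3  3  3  3  3  3  3  3
 4  0  1  2  3  4  4  4  4  4  4  4
 5  0  1  2  3  4  4  4  4  4  5  5
 6  0  1  2  3  4  5  5  5  5  5  5
 5  0  1  2  3  4  5  5  5  5  6  6
 7  0  1  2  3  4  5  5  6  6  6  6
 6  0  1  2  3  4  5  6  6  6  6  6
 7  0  1  2  3  4  5  6  7  7  7  7
 5  0  1  2  3  4  5  6  7  7  8  8
 4  0  1  2  3  4  5  6  7  7  8  9
 7  0  1  2  3  4  5  6  7  8  8  9
dp[14][10] = 9. One LCS (by backtracking along matches): 3, 6, 4, 4, 6, 7, 7, 5, 4.

9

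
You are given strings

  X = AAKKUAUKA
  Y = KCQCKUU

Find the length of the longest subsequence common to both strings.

4

One common subsequence of length 4: K [3,1] → K [4,5] → U [5,6] → U [7,7]. Since dp[9][7] = 4, nothing longer is possible.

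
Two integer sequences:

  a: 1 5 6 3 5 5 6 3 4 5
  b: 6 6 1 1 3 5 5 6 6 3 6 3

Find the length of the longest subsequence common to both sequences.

6

Pick 1 at a[1]=b[4], then 5 at a[2]=b[7], then 6 at a[3]=b[9], then 3 at a[4]=b[10], then 6 at a[7]=b[11], then 3 at a[8]=b[12]; all 6 values appear in both, in order. dp[10][12] = 6 confirms this is the maximum.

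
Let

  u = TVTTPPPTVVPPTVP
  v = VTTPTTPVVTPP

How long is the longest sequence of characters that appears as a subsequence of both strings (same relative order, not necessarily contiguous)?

One common subsequence of length 9: V [2,1], T [3,2], T [4,3], P [5,4], P [7,7], V [9,8], V [10,9], P [12,11], P [15,12], and the DP table's final entry dp[15][12] is also 9, so no common subsequence is longer.

9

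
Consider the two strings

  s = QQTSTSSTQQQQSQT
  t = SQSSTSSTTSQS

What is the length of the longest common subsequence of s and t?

One common subsequence of length 8: Q (s #1, t #2) → S (s #4, t #4) → T (s #5, t #5) → S (s #6, t #6) → S (s #7, t #7) → T (s #8, t #9) → Q (s #12, t #11) → S (s #13, t #12). The LCS DP gives dp[15][12] = 8, so this is optimal.

8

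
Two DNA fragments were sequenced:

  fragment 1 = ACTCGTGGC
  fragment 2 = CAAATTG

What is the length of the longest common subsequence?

4

Let dp[i][j] be the LCS length of the first i bases of fragment 1 and the first j bases of fragment 2. dp[i][j] = dp[i-1][j-1]+1 when the i-th and j-th bases match, else max(dp[i-1][j], dp[i][j-1]).
    ·  C  A  A  A  T  T  G
 ·  0  0  0  0  0  0  0  0
 A  0  0  1  1  1  1  1  1
 C  0  1  1  1  1  1  1  1
 T  0  1  1  1  1  2  2  2
 C  0  1  1  1  1  2  2  2
 G  0  1  1  1  1  2  2  3
 T  0  1  1  1  1  2  3  3
 G  0  1  1  1  1  2  3  4
 G  0  1  1  1  1  2  3  4
 C  0  1  1  1  1  2  3  4
dp[9][7] = 4. One LCS (by backtracking along matches): ATTG.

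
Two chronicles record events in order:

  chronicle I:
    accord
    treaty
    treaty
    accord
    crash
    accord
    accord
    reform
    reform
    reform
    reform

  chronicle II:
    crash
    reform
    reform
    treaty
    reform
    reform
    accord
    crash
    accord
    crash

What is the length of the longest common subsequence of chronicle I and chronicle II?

One common subsequence of length 5: crash [5,1]; then reform [8,2]; then reform [9,3]; then reform [10,5]; then reform [11,6]. Since dp[11][10] = 5, nothing longer is possible.

5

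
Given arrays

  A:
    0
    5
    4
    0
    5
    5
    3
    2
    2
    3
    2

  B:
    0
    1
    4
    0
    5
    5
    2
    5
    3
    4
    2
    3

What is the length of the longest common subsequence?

Taking 0 (A #1, B #1), 4 (A #3, B #3), 0 (A #4, B #4), 5 (A #5, B #6), 5 (A #6, B #8), 3 (A #7, B #9), 2 (A #9, B #11), 3 (A #10, B #12) gives a common subsequence of length 8. dp[11][12] = 8 confirms this is the maximum.

8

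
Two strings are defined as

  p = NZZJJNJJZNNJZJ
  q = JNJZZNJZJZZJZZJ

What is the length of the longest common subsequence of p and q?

10

Pick N at p[1]=q[2]; then Z at p[2]=q[4]; then Z at p[3]=q[5]; then N at p[6]=q[6]; then J at p[7]=q[7]; then J at p[8]=q[9]; then Z at p[9]=q[11]; then J at p[12]=q[12]; then Z at p[13]=q[14]; then J at p[14]=q[15]; all 10 characters appear in both, in order, and the DP table's final entry dp[14][15] is also 10, so no common subsequence is longer.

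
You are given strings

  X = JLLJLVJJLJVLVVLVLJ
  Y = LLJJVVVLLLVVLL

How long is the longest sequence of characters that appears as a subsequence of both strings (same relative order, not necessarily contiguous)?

10

One common subsequence of length 10: L [2,1] → L [3,2] → J [4,4] → L [5,8] → L [9,9] → L [12,10] → V [13,11] → V [14,12] → L [15,13] → L [17,14]. Since dp[18][14] = 10, nothing longer is possible.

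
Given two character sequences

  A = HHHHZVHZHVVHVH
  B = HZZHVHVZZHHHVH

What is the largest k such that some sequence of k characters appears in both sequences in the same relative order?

9

Pick H at A[1]=B[1], then H at A[2]=B[4], then H at A[3]=B[6], then Z at A[5]=B[9], then H at A[7]=B[10], then H at A[9]=B[11], then H at A[12]=B[12], then V at A[13]=B[13], then H at A[14]=B[14]; all 9 characters appear in both, in order. Since dp[14][14] = 9, nothing longer is possible.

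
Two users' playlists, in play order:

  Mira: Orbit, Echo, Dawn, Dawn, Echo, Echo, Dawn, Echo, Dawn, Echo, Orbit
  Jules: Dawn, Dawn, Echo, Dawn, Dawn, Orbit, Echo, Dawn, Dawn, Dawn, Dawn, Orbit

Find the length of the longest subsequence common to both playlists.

7

One common subsequence of length 7: Orbit [1,6], then Echo [2,7], then Dawn [3,8], then Dawn [4,9], then Dawn [7,10], then Dawn [9,11], then Orbit [11,12]. The LCS DP gives dp[11][12] = 7, so this is optimal.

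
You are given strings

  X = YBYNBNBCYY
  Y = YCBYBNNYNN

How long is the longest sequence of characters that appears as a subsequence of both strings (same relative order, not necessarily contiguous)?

Let dp[i][j] be the LCS length of the first i characters of X and the first j characters of Y. dp[i][j] = dp[i-1][j-1]+1 when the i-th and j-th characters match, else max(dp[i-1][j], dp[i][j-1]).
    ·  Y  C  B  Y  B  N  N  Y  N  N
 ·  0  0  0  0  0  0  0  0  0  0  0
 Y  0  1  1  1  1  1  1  1  1  1  1
 B  0  1  1  2  2  2  2  2  2  2  2
 Y  0  1  1  2  3  3  3  3  3  3  3
 N  0  1  1  2  3  3  4  4  4  4  4
 B  0  1  1  2  3  4  4  4  4  4  4
 N  0  1  1  2  3  4  5  5  5  5  5
 B  0  1  1  2  3  4  5  5  5  5  5
 C  0  1  2  2  3  4  5  5  5  5  5
 Y  0  1  2  2  3  4  5  5  6  6  6
 Y  0  1  2  2  3  4  5  5  6  6  6
dp[10][10] = 6. One LCS (by backtracking along matches): YBYNNY.

6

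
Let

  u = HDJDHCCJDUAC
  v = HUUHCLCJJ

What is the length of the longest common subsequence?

Let dp[i][j] be the LCS length of the first i characters of u and the first j characters of v. dp[i][j] = dp[i-1][j-1]+1 when the i-th and j-th characters match, else max(dp[i-1][j], dp[i][j-1]).
    ·  H  U  U  H  C  L  C  J  J
 ·  0  0  0  0  0  0  0  0  0  0
 H  0  1  1  1  1  1  1  1  1  1
 D  0  1  1  1  1  1  1  1  1  1
 J  0  1  1  1  1  1  1  1  2  2
 D  0  1  1  1  1  1  1  1  2  2
 H  0  1  1  1  2  2  2  2  2  2
 C  0  1  1  1  2  3  3  3  3  3
 C  0  1  1  1  2  3  3  4  4  4
 J  0  1  1  1  2  3  3  4  5  5
 D  0  1  1  1  2  3  3  4  5  5
 U  0  1  2  2  2  3  3  4  5  5
 A  0  1  2  2  2  3  3  4  5  5
 C  0  1  2  2  2  3  3  4  5  5
dp[12][9] = 5. One LCS (by backtracking along matches): HHCCJ.

5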